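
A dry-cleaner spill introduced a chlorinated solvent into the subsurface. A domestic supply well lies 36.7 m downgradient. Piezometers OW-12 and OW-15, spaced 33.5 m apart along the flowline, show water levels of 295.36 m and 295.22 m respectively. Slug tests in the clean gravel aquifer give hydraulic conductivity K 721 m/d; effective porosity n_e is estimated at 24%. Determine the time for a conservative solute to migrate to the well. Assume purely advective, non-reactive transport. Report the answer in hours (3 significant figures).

70.2 hours

Hydraulic gradient i = (295.36 − 295.22) / 33.5 = 0.14 / 33.5 = 0.004179
Darcy flux q = K·i = 721 × 0.004179 = 3.013 m/d
Average linear velocity = 3.013 / 0.24 = 12.55 m/d
t = L / v = 36.7 / 12.55 = 2.923 d
   = 2.923 × 24 = 70.2 h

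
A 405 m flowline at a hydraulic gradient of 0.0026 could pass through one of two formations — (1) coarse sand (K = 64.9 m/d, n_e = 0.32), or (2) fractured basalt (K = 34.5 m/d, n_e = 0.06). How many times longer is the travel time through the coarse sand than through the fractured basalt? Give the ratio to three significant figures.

2.84

Unit 1 (coarse sand): v = 64.9×0.0026/0.32 = 0.5273 m/d, t = 405/0.5273 = 768.0 d
Unit 2 (fractured basalt): v = 34.5×0.0026/0.06 = 1.495 m/d, t = 405/1.495 = 270.9 d
t(coarse sand) / t(fractured basalt) = 768.0/270.9 = 2.84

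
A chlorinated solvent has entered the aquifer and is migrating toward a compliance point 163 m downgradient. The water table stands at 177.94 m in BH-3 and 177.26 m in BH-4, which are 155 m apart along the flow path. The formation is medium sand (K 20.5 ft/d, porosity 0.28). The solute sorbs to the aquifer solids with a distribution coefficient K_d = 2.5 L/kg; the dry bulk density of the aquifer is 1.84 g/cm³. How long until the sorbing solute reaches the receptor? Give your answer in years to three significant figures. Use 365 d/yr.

Hydraulic gradient i = (177.94 − 177.26) / 155 = 0.68 / 155 = 0.004387
K = 20.5 ft/d × 0.3048 = 6.248 m/d
q = Ki = 6.248 × 0.004387 = 0.02741 m/d
Average linear velocity = 0.02741 / 0.28 = 0.09790 m/d
Retardation R = 1 + ρ_b·K_d/n = 1 + 1.84×2.5/0.28 = 17.43
Contaminant velocity v_c = v/R = 0.09790/17.43 = 0.005617 m/d
t = L/v_c = 163/0.005617 = 29020 d
   = 29020/365 = 79.5 yr

79.5 years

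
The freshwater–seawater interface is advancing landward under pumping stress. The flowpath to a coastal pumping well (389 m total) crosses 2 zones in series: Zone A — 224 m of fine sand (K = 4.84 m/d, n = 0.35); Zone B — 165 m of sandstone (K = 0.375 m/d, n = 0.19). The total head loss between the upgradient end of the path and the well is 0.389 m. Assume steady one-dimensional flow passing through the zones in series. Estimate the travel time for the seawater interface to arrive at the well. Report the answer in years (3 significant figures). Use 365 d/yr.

Steady 1-D flow in series ⇒ the Darcy flux q is identical in every zone and the zone head losses add (resistances L/K in series).
Σ(L/K) = 224/4.84 + 165/0.375 = 46.28 + 440.0 = 486.3 d
q = ΔH / Σ(L/K) = 0.389 / 486.3 = 7.999e-4 m/d (same in every zone)
Zone A: v = q/n = 7.999e-4/0.35 = 0.002286 m/d → t_A = 224/0.002286 = 98010 d
Zone B: v = q/n = 7.999e-4/0.19 = 0.004210 m/d → t_B = 165/0.004210 = 39190 d
Total t = 98010 + 39190 = 137200 d
   = 137200 / 365 = 376 yr

376 years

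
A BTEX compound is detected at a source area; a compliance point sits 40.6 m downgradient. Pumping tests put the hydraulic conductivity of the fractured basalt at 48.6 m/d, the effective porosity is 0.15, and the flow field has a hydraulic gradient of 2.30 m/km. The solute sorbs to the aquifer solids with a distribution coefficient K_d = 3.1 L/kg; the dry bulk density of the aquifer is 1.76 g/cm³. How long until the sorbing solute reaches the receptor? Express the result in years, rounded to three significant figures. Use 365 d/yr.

5.58 years

q = Ki = 48.6 × 0.0023 = 0.1118 m/d
v = Ki/n = 48.6·0.0023/0.15 = 0.7452 m/d
Retardation R = 1 + ρ_b·K_d/n = 1 + 1.76×3.1/0.15 = 37.37
Contaminant velocity v_c = v/R = 0.7452/37.37 = 0.01994 m/d
t = L/v_c = 40.6/0.01994 = 2036 d
   = 2036/365 = 5.58 yr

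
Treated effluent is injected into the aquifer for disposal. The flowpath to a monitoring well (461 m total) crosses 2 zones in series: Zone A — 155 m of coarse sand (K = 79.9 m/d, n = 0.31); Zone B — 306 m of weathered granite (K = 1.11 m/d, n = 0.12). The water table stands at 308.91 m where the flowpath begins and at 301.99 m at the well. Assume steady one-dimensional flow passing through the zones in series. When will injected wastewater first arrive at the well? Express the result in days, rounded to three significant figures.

Total head drop ΔH = 308.91 − 301.99 = 6.92 m
Steady 1-D flow in series ⇒ the Darcy flux q is identical in every zone and the zone head losses add (resistances L/K in series).
Σ(L/K) = 155/79.9 + 306/1.11 = 1.940 + 275.7 = 277.6 d
q = ΔH / Σ(L/K) = 6.92 / 277.6 = 0.02493 m/d (same in every zone)
Zone A: v = q/n = 0.02493/0.31 = 0.08041 m/d → t_A = 155/0.08041 = 1928 d
Zone B: v = q/n = 0.02493/0.12 = 0.2077 m/d → t_B = 306/0.2077 = 1473 d
Total t = 1928 + 1473 = 3401 d

3400 days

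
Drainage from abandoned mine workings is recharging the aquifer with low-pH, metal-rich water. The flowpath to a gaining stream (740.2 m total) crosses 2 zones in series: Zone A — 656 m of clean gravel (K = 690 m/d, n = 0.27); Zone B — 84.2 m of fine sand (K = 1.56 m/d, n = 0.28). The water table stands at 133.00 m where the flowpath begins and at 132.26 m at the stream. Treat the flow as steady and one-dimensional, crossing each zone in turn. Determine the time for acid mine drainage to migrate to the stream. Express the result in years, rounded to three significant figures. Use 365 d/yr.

40.8 years

Total head drop ΔH = 133.00 − 132.26 = 0.74 m
Continuity: the same q passes through each zone, so ΔH = q·Σ(L_j/K_j) — the zones act as resistances in series.
Σ(L/K) = 656/690 + 84.2/1.56 = 0.9507 + 53.97 = 54.93 d
q = ΔH / Σ(L/K) = 0.74 / 54.93 = 0.01347 m/d (same in every zone)
Zone A: v = q/n = 0.01347/0.27 = 0.04990 m/d → t_A = 656/0.04990 = 13150 d
Zone B: v = q/n = 0.01347/0.28 = 0.04812 m/d → t_B = 84.2/0.04812 = 1750 d
Total t = 13150 + 1750 = 14900 d
   = 14900 / 365 = 40.8 yr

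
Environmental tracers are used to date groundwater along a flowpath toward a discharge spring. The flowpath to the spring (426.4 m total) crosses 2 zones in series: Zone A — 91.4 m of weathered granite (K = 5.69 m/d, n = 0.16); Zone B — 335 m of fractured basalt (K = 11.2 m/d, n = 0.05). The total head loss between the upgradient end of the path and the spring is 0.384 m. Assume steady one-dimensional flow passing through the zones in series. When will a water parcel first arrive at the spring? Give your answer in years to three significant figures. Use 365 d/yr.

10.3 years

Steady 1-D flow in series ⇒ the Darcy flux q is identical in every zone and the zone head losses add (resistances L/K in series).
Σ(L/K) = 91.4/5.69 + 335/11.2 = 16.06 + 29.91 = 45.97 d
q = ΔH / Σ(L/K) = 0.384 / 45.97 = 0.008353 m/d (same in every zone)
Zone A: v = q/n = 0.008353/0.16 = 0.05220 m/d → t_A = 91.4/0.05220 = 1751 d
Zone B: v = q/n = 0.008353/0.05 = 0.1671 m/d → t_B = 335/0.1671 = 2005 d
Total t = 1751 + 2005 = 3756 d
   = 3756 / 365 = 10.3 yr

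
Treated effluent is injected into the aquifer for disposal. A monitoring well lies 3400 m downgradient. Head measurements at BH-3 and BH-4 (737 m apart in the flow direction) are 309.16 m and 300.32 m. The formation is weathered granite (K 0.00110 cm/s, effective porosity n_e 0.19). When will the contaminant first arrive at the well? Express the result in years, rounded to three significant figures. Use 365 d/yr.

155 years

Hydraulic gradient i = (309.16 − 300.32) / 737 = 8.84 / 737 = 0.01199
K = 0.00110 cm/s × 864 = 0.9504 m/d
q = Ki = 0.9504 × 0.01199 = 0.01140 m/d
v_s = q/n_e = 0.01140/0.19 = 0.06000 m/d
t = L / v = 3400 / 0.06000 = 56670 d
   = 56670 / 365 = 155 yr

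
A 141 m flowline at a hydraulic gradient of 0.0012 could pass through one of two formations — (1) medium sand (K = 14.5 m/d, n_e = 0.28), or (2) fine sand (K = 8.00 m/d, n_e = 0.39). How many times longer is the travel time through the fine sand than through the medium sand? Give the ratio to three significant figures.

2.52

Unit 1 (medium sand): v = 14.5×0.0012/0.28 = 0.06214 m/d, t = 141/0.06214 = 2269 d
Unit 2 (fine sand): v = 8.00×0.0012/0.39 = 0.02462 m/d, t = 141/0.02462 = 5728 d
t(fine sand) / t(medium sand) = 5728/2269 = 2.52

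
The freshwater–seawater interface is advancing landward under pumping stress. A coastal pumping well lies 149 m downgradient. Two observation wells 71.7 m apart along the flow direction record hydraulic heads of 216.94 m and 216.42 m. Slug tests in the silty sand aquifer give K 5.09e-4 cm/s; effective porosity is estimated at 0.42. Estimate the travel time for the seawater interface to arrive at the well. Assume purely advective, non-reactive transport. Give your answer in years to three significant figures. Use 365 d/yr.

Hydraulic gradient i = (216.94 − 216.42) / 71.7 = 0.52 / 71.7 = 0.007252
K = 5.09e-4 cm/s × 864 = 0.4398 m/d
Specific discharge q = 0.4398 × 0.007252 = 0.003189 m/d
Average linear velocity = 0.003189 / 0.42 = 0.007594 m/d
t = L / v = 149 / 0.007594 = 19620 d
   = 19620 / 365 = 53.8 yr

53.8 years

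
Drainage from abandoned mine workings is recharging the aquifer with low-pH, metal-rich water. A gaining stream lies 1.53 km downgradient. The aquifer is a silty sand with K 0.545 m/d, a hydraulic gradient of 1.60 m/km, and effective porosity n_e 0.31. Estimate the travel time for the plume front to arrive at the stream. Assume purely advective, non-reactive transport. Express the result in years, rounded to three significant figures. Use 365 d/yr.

1490 years

Darcy flux q = K·i = 0.545 × 0.0016 = 8.720e-4 m/d
v = Ki/n = 0.545·0.0016/0.31 = 0.002813 m/d
L = 1.53 km = 1530 m
t = L / v = 1530 / 0.002813 = 543900 d
   = 543900 / 365 = 1490 yr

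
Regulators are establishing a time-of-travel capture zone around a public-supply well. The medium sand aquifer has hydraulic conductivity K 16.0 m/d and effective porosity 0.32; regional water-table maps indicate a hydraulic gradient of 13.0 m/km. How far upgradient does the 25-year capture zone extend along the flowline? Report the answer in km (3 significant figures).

5.93 km

Darcy flux q = K·i = 16.0 × 0.013 = 0.2080 m/d
v = Ki/n = 16.0·0.013/0.32 = 0.6500 m/d
T = 25 yr × 365 = 9125 d
L = v × T = 0.6500 × 9125 = 5931 m
   = 5.93 km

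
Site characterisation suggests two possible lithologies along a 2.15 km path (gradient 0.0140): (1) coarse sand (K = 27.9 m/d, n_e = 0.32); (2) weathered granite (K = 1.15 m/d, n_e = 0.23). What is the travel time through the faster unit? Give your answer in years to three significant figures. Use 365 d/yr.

4.83 years

Unit 1 (coarse sand): v = 27.9×0.014/0.32 = 1.221 m/d, t = 2150/1.221 = 1761 d
Unit 2 (weathered granite): v = 1.15×0.014/0.23 = 0.07000 m/d, t = 2150/0.07000 = 30710 d
Faster: 1761 d / 365 = 4.83 yr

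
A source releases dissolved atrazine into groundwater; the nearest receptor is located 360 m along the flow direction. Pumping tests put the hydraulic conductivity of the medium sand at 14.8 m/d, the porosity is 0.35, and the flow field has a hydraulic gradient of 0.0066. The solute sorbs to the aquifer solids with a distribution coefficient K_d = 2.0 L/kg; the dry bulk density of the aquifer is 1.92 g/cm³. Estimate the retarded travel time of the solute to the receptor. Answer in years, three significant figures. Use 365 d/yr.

42.3 years

q = Ki = 14.8 × 0.0066 = 0.09768 m/d
v = Ki/n = 14.8·0.0066/0.35 = 0.2791 m/d
Retardation R = 1 + ρ_b·K_d/n = 1 + 1.92×2.0/0.35 = 11.97
Contaminant velocity v_c = v/R = 0.2791/11.97 = 0.02331 m/d
t = L/v_c = 360/0.02331 = 15440 d
   = 15440/365 = 42.3 yr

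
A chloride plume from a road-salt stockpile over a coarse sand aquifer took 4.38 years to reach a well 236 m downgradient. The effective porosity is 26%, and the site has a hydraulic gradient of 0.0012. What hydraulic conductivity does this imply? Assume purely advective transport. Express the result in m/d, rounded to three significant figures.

32.0 m/d

t = 4.38 years = 1599 d
v = L / t = 236 / 1599 = 0.1476 m/d
K = v · n / i = 0.1476 × 0.26 / 0.0012 = 32.0 m/d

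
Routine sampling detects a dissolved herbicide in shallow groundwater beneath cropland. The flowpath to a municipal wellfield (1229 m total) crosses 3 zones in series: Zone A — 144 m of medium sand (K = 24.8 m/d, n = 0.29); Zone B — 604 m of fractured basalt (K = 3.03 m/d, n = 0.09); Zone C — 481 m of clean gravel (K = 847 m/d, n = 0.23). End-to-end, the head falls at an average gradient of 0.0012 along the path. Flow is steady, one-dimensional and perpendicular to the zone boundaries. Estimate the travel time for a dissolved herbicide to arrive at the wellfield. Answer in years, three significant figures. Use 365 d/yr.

79.0 years

For zones in series the flux q is common to all zones; the equivalent conductivity is the harmonic (thickness-weighted) mean, K_eq = L_total / Σ(L_j/K_j).
Σ(L/K) = 144/24.8 + 604/3.03 + 481/847 = 5.806 + 199.3 + 0.5679 = 205.7 d
K_eq = L_total / Σ(L/K) = 1229 / 205.7 = 5.974 m/d
q = K_eq · i = 5.974 × 0.0012 = 0.007169 m/d (same in every zone)
Zone A: v = q/n = 0.007169/0.29 = 0.02472 m/d → t_A = 144/0.02472 = 5825 d
Zone B: v = q/n = 0.007169/0.09 = 0.07966 m/d → t_B = 604/0.07966 = 7582 d
Zone C: v = q/n = 0.007169/0.23 = 0.03117 m/d → t_C = 481/0.03117 = 15430 d
Total t = 5825 + 7582 + 15430 = 28840 d
   = 28840 / 365 = 79.0 yr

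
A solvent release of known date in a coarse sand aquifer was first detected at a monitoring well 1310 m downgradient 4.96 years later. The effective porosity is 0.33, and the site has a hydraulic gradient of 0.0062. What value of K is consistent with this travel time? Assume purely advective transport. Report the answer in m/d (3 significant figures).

38.5 m/d

t = 4.96 years = 1810 d
v = L / t = 1310 / 1810 = 0.7236 m/d
K = v · n / i = 0.7236 × 0.33 / 0.0062 = 38.5 m/d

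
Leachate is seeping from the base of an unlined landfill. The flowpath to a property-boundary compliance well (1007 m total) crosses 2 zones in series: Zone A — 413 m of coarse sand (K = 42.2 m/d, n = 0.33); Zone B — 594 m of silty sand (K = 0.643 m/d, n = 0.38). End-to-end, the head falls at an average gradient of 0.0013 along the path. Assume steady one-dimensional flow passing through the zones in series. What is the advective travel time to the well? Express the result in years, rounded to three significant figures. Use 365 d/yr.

Steady 1-D flow in series ⇒ the Darcy flux q is identical in every zone and the zone head losses add (resistances L/K in series).
Σ(L/K) = 413/42.2 + 594/0.643 = 9.787 + 923.8 = 933.6 d
K_eq = L_total / Σ(L/K) = 1007 / 933.6 = 1.079 m/d
q = K_eq · i = 1.079 × 0.0013 = 0.001402 m/d (same in every zone)
Zone A: v = q/n = 0.001402/0.33 = 0.004249 m/d → t_A = 413/0.004249 = 97190 d
Zone B: v = q/n = 0.001402/0.38 = 0.003690 m/d → t_B = 594/0.003690 = 161000 d
Total t = 97190 + 161000 = 258200 d
   = 258200 / 365 = 707 yr

707 years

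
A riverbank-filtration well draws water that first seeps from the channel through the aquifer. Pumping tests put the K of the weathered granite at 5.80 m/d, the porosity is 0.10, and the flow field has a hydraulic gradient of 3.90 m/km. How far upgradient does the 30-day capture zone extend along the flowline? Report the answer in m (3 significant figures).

6.79 m

Darcy flux q = K·i = 5.80 × 0.0039 = 0.02262 m/d
Average linear velocity = 0.02262 / 0.10 = 0.2262 m/d
L = v × T = 0.2262 × 30 = 6.786 m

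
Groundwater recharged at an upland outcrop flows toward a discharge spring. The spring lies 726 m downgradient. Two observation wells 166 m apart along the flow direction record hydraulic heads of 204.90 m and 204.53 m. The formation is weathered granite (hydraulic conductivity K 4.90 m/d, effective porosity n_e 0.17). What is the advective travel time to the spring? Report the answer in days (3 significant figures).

11300 days

Hydraulic gradient i = (204.90 − 204.53) / 166 = 0.37 / 166 = 0.002229
Specific discharge q = 4.90 × 0.002229 = 0.01092 m/d
Average linear velocity = 0.01092 / 0.17 = 0.06425 m/d
t = L / v = 726 / 0.06425 = 11300 d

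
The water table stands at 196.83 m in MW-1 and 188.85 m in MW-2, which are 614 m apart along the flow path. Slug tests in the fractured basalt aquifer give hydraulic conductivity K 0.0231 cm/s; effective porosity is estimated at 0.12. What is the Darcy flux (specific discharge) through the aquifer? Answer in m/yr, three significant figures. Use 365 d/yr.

94.7 m/yr

Hydraulic gradient i = (196.83 − 188.85) / 614 = 7.98 / 614 = 0.01300
K = 0.0231 cm/s × 864 = 19.96 m/d
Darcy flux q = K·i = 19.96 × 0.01300 = 0.2594 m/d
   = 0.2594 × 365 = 94.7 m/yr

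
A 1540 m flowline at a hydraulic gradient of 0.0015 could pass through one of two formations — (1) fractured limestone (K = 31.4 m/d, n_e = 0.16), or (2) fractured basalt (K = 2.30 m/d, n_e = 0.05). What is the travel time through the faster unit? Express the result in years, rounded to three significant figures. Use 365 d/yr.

Unit 1 (fractured limestone): v = 31.4×0.0015/0.16 = 0.2944 m/d, t = 1540/0.2944 = 5231 d
Unit 2 (fractured basalt): v = 2.30×0.0015/0.05 = 0.06900 m/d, t = 1540/0.06900 = 22320 d
Faster: 5231 d / 365 = 14.3 yr

14.3 years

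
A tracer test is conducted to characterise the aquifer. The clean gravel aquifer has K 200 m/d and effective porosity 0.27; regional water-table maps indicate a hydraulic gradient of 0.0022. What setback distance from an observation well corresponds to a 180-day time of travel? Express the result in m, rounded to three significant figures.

293 m

Specific discharge q = 200 × 0.0022 = 0.4400 m/d
v_s = q/n_e = 0.4400/0.27 = 1.630 m/d
L = v × T = 1.630 × 180 = 293.3 m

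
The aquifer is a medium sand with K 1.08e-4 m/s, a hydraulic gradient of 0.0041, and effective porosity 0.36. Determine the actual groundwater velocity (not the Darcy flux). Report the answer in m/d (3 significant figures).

K = 1.08e-4 m/s × 86400 s/d = 9.331 m/d
Darcy flux q = K·i = 9.331 × 0.0041 = 0.03826 m/d
v = Ki/n = 9.331·0.0041/0.36 = 0.1063 m/d

0.106 m/d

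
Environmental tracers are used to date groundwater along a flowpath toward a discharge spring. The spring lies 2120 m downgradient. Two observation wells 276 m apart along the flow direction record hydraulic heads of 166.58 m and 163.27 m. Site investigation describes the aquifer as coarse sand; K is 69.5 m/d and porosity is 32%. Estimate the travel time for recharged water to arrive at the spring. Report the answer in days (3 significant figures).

814 days

Hydraulic gradient i = (166.58 − 163.27) / 276 = 3.31 / 276 = 0.01199
Darcy flux q = K·i = 69.5 × 0.01199 = 0.8335 m/d
Average linear velocity = 0.8335 / 0.32 = 2.605 m/d
t = L / v = 2120 / 2.605 = 813.9 d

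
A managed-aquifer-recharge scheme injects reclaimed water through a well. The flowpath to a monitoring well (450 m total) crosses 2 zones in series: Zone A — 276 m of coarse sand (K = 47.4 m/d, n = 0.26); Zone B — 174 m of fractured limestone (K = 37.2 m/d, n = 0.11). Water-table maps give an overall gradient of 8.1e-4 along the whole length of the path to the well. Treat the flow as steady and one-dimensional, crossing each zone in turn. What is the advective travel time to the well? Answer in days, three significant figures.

Continuity: the same q passes through each zone, so ΔH = q·Σ(L_j/K_j) — the zones act as resistances in series.
Σ(L/K) = 276/47.4 + 174/37.2 = 5.823 + 4.677 = 10.50 d
K_eq = L_total / Σ(L/K) = 450 / 10.50 = 42.86 m/d
q = K_eq · i = 42.86 × 8.1e-4 = 0.03471 m/d (same in every zone)
Zone A: v = q/n = 0.03471/0.26 = 0.1335 m/d → t_A = 276/0.1335 = 2067 d
Zone B: v = q/n = 0.03471/0.11 = 0.3156 m/d → t_B = 174/0.3156 = 551.4 d
Total t = 2067 + 551.4 = 2619 d

2620 days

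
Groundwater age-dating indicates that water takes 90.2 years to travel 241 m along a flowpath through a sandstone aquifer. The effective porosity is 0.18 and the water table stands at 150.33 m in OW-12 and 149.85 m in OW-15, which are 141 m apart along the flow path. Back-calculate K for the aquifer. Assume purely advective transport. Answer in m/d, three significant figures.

Hydraulic gradient i = (150.33 − 149.85) / 141 = 0.48 / 141 = 0.003404
t = 90.2 years = 32920 d
v = L / t = 241 / 32920 = 0.007320 m/d
K = v · n / i = 0.007320 × 0.18 / 0.003404 = 0.387 m/d

0.387 m/d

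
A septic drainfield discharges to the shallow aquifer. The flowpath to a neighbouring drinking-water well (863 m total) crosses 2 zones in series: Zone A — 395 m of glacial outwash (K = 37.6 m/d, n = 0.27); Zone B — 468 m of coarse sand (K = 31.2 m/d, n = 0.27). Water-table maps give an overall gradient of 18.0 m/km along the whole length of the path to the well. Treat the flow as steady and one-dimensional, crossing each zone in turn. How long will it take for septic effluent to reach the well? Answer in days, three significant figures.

Continuity: the same q passes through each zone, so ΔH = q·Σ(L_j/K_j) — the zones act as resistances in series.
Σ(L/K) = 395/37.6 + 468/31.2 = 10.51 + 15.00 = 25.51 d
K_eq = L_total / Σ(L/K) = 863 / 25.51 = 33.84 m/d
q = K_eq · i = 33.84 × 0.018 = 0.6090 m/d (same in every zone)
Zone A: v = q/n = 0.6090/0.27 = 2.256 m/d → t_A = 395/2.256 = 175.1 d
Zone B: v = q/n = 0.6090/0.27 = 2.256 m/d → t_B = 468/2.256 = 207.5 d
Total t = 175.1 + 207.5 = 382.6 d

383 days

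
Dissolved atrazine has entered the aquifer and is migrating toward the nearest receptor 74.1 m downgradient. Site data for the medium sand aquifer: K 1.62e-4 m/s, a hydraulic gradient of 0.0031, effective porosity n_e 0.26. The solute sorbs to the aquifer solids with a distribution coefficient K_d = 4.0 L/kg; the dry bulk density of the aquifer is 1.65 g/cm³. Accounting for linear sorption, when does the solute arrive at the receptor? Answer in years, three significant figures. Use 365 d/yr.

32.1 years

K = 1.62e-4 m/s × 86400 s/d = 14.00 m/d
Darcy flux q = K·i = 14.00 × 0.0031 = 0.04339 m/d
Seepage velocity v = q / n = 0.04339 / 0.26 = 0.1669 m/d
Retardation R = 1 + ρ_b·K_d/n = 1 + 1.65×4.0/0.26 = 26.38
Contaminant velocity v_c = v/R = 0.1669/26.38 = 0.006325 m/d
t = L/v_c = 74.1/0.006325 = 11720 d
   = 11720/365 = 32.1 yr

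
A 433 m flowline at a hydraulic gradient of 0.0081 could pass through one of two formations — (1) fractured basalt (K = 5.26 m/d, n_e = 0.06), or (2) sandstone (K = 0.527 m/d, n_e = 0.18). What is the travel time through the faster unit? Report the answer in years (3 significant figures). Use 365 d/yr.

1.67 years

Unit 1 (fractured basalt): v = 5.26×0.0081/0.06 = 0.7101 m/d, t = 433/0.7101 = 609.8 d
Unit 2 (sandstone): v = 0.527×0.0081/0.18 = 0.02372 m/d, t = 433/0.02372 = 18260 d
Faster: 609.8 d / 365 = 1.67 yr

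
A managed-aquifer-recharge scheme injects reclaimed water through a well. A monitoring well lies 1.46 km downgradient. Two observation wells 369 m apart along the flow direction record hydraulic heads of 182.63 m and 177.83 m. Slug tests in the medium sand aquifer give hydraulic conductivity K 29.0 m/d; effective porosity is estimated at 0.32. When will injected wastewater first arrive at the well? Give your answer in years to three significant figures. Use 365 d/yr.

Hydraulic gradient i = (182.63 − 177.83) / 369 = 4.80 / 369 = 0.01301
Darcy flux q = K·i = 29.0 × 0.01301 = 0.3772 m/d
Average linear velocity = 0.3772 / 0.32 = 1.179 m/d
L = 1.46 km = 1460 m
t = L / v = 1460 / 1.179 = 1238 d
   = 1238 / 365 = 3.39 yr

3.39 years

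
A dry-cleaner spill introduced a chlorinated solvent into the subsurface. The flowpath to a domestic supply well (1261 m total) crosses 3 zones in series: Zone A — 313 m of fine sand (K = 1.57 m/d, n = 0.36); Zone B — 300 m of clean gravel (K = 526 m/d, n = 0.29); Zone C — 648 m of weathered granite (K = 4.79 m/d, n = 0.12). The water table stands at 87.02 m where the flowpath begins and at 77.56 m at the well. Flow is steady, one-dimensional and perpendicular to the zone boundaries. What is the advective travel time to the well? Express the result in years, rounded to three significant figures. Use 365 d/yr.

26.9 years

Total head drop ΔH = 87.02 − 77.56 = 9.46 m
Continuity: the same q passes through each zone, so ΔH = q·Σ(L_j/K_j) — the zones act as resistances in series.
Σ(L/K) = 313/1.57 + 300/526 + 648/4.79 = 199.4 + 0.5703 + 135.3 = 335.2 d
q = ΔH / Σ(L/K) = 9.46 / 335.2 = 0.02822 m/d (same in every zone)
Zone A: v = q/n = 0.02822/0.36 = 0.07839 m/d → t_A = 313/0.07839 = 3993 d
Zone B: v = q/n = 0.02822/0.29 = 0.09731 m/d → t_B = 300/0.09731 = 3083 d
Zone C: v = q/n = 0.02822/0.12 = 0.2352 m/d → t_C = 648/0.2352 = 2755 d
Total t = 3993 + 3083 + 2755 = 9831 d
   = 9831 / 365 = 26.9 yr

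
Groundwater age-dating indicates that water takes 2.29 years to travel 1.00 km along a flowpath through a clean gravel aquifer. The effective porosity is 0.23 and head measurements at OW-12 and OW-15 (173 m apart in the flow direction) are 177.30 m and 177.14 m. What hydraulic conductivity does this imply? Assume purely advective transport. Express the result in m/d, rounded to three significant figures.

Hydraulic gradient i = (177.30 − 177.14) / 173 = 0.16 / 173 = 9.249e-4
t = 2.29 years = 835.9 d
L = 1.00 km = 1000 m
v = L / t = 1000 / 835.9 = 1.196 m/d
K = v · n / i = 1.196 × 0.23 / 9.249e-4 = 298 m/d

298 m/d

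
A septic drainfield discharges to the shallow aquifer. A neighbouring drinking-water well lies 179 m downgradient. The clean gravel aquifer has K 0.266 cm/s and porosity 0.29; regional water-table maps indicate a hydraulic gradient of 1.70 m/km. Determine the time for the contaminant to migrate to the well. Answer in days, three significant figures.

K = 0.266 cm/s × 864 = 229.8 m/d
Darcy flux q = K·i = 229.8 × 0.0017 = 0.3907 m/d
Average linear velocity = 0.3907 / 0.29 = 1.347 m/d
t = L / v = 179 / 1.347 = 132.9 d

133 days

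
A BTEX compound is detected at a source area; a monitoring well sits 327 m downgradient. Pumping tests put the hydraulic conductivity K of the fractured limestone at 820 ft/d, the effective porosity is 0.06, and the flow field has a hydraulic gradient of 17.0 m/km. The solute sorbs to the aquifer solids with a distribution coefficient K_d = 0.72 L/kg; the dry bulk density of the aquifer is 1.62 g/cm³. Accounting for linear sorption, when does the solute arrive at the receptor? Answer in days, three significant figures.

K = 820 ft/d × 0.3048 = 249.9 m/d
Darcy flux q = K·i = 249.9 × 0.017 = 4.249 m/d
Average linear velocity = 4.249 / 0.06 = 70.82 m/d
Retardation R = 1 + ρ_b·K_d/n = 1 + 1.62×0.72/0.06 = 20.44
Contaminant velocity v_c = v/R = 70.82/20.44 = 3.465 m/d
t = L/v_c = 327/3.465 = 94.38 d

94.4 days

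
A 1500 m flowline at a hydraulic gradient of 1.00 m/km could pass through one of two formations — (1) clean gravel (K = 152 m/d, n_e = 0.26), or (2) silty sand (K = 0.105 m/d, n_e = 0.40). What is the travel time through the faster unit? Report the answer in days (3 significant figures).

Unit 1 (clean gravel): v = 152×0.0010/0.26 = 0.5846 m/d, t = 1500/0.5846 = 2566 d
Unit 2 (silty sand): v = 0.105×0.0010/0.40 = 2.625e-4 m/d, t = 1500/2.625e-4 = 5.714e6 d
Faster unit: t = 2570 d

2570 days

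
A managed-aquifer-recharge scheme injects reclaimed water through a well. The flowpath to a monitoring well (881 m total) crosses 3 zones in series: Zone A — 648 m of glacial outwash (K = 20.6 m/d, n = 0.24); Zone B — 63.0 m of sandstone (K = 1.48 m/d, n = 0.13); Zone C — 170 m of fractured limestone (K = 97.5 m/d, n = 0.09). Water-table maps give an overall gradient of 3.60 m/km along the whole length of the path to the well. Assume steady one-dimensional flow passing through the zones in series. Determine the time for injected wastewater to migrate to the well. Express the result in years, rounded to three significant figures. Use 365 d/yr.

11.7 years

Continuity: the same q passes through each zone, so ΔH = q·Σ(L_j/K_j) — the zones act as resistances in series.
Σ(L/K) = 648/20.6 + 63.0/1.48 + 170/97.5 = 31.46 + 42.57 + 1.744 = 75.77 d
K_eq = L_total / Σ(L/K) = 881 / 75.77 = 11.63 m/d
q = K_eq · i = 11.63 × 0.0036 = 0.04186 m/d (same in every zone)
Zone A: v = q/n = 0.04186/0.24 = 0.1744 m/d → t_A = 648/0.1744 = 3715 d
Zone B: v = q/n = 0.04186/0.13 = 0.3220 m/d → t_B = 63.0/0.3220 = 195.7 d
Zone C: v = q/n = 0.04186/0.09 = 0.4651 m/d → t_C = 170/0.4651 = 365.5 d
Total t = 3715 + 195.7 + 365.5 = 4276 d
   = 4276 / 365 = 11.7 yr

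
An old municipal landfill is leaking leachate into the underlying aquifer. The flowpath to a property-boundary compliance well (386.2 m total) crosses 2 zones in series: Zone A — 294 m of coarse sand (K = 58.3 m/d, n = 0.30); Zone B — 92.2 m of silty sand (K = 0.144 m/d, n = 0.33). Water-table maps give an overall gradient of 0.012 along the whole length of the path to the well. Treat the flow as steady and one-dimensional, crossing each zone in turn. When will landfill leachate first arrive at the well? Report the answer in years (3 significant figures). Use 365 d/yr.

For zones in series the flux q is common to all zones; the equivalent conductivity is the harmonic (thickness-weighted) mean, K_eq = L_total / Σ(L_j/K_j).
Σ(L/K) = 294/58.3 + 92.2/0.144 = 5.043 + 640.3 = 645.3 d
K_eq = L_total / Σ(L/K) = 386.2 / 645.3 = 0.5985 m/d
q = K_eq · i = 0.5985 × 0.012 = 0.007182 m/d (same in every zone)
Zone A: v = q/n = 0.007182/0.30 = 0.02394 m/d → t_A = 294/0.02394 = 12280 d
Zone B: v = q/n = 0.007182/0.33 = 0.02176 m/d → t_B = 92.2/0.02176 = 4237 d
Total t = 12280 + 4237 = 16520 d
   = 16520 / 365 = 45.3 yr

45.3 years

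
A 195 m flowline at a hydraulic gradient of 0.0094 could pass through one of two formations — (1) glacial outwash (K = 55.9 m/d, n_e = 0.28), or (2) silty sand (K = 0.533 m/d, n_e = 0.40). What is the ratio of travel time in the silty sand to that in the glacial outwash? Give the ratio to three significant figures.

Unit 1 (glacial outwash): v = 55.9×0.0094/0.28 = 1.877 m/d, t = 195/1.877 = 103.9 d
Unit 2 (silty sand): v = 0.533×0.0094/0.40 = 0.01253 m/d, t = 195/0.01253 = 15570 d
t(silty sand) / t(glacial outwash) = 15570/103.9 = 150

150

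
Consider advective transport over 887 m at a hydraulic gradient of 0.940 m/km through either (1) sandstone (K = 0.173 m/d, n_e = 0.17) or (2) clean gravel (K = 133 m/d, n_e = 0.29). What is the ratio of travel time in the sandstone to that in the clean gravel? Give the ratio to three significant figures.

451

Unit 1 (sandstone): v = 0.173×9.4e-4/0.17 = 9.566e-4 m/d, t = 887/9.566e-4 = 927300 d
Unit 2 (clean gravel): v = 133×9.4e-4/0.29 = 0.4311 m/d, t = 887/0.4311 = 2058 d
t(sandstone) / t(clean gravel) = 927300/2058 = 451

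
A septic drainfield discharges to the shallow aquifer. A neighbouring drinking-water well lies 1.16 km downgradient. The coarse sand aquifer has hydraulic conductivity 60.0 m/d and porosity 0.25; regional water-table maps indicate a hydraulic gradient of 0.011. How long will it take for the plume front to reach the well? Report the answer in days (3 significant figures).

439 days

Specific discharge q = 60.0 × 0.011 = 0.6600 m/d
Seepage velocity v = q / n = 0.6600 / 0.25 = 2.640 m/d
L = 1.16 km = 1160 m
t = L / v = 1160 / 2.640 = 439.4 d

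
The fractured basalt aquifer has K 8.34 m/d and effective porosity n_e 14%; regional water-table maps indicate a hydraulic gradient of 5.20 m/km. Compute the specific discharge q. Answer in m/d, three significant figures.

0.0434 m/d

Specific discharge q = 8.34 × 0.0052 = 0.04337 m/d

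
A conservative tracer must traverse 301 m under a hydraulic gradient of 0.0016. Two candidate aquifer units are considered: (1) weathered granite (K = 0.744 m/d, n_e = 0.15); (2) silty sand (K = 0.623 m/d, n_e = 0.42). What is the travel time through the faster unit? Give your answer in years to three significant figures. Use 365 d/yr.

Unit 1 (weathered granite): v = 0.744×0.0016/0.15 = 0.007936 m/d, t = 301/0.007936 = 37930 d
Unit 2 (silty sand): v = 0.623×0.0016/0.42 = 0.002373 m/d, t = 301/0.002373 = 126800 d
Faster: 37930 d / 365 = 104 yr

104 years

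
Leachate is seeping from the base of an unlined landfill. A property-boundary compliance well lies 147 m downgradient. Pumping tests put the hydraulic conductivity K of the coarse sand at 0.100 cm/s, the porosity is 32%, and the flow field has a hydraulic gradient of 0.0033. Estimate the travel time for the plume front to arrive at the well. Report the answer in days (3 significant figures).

K = 0.100 cm/s × 864 = 86.40 m/d
Darcy flux q = K·i = 86.40 × 0.0033 = 0.2851 m/d
Seepage velocity v = q / n = 0.2851 / 0.32 = 0.8910 m/d
t = L / v = 147 / 0.8910 = 165.0 d

165 days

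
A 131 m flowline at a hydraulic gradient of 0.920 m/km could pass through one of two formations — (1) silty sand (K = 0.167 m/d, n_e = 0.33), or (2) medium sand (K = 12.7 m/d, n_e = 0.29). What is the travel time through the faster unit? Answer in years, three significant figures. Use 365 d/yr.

Unit 1 (silty sand): v = 0.167×9.2e-4/0.33 = 4.656e-4 m/d, t = 131/4.656e-4 = 281400 d
Unit 2 (medium sand): v = 12.7×9.2e-4/0.29 = 0.04029 m/d, t = 131/0.04029 = 3251 d
Faster: 3251 d / 365 = 8.91 yr

8.91 years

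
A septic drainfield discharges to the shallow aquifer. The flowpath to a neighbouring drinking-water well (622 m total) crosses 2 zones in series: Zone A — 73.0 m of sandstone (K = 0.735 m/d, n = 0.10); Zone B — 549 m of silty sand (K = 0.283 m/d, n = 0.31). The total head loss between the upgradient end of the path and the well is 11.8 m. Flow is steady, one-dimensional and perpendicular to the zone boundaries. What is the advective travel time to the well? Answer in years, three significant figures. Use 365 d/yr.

84.0 years

Steady 1-D flow in series ⇒ the Darcy flux q is identical in every zone and the zone head losses add (resistances L/K in series).
Σ(L/K) = 73.0/0.735 + 549/0.283 = 99.32 + 1940 = 2039 d
q = ΔH / Σ(L/K) = 11.8 / 2039 = 0.005786 m/d (same in every zone)
Zone A: v = q/n = 0.005786/0.10 = 0.05786 m/d → t_A = 73.0/0.05786 = 1262 d
Zone B: v = q/n = 0.005786/0.31 = 0.01867 m/d → t_B = 549/0.01867 = 29410 d
Total t = 1262 + 29410 = 30670 d
   = 30670 / 365 = 84.0 yr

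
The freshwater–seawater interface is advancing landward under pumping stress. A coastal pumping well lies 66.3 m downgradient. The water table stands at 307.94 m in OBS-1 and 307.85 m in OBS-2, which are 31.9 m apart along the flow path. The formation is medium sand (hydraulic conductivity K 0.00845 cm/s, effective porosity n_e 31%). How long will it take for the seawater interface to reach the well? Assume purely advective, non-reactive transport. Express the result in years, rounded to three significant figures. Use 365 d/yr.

Hydraulic gradient i = (307.94 − 307.85) / 31.9 = 0.09 / 31.9 = 0.002821
K = 0.00845 cm/s × 864 = 7.301 m/d
Specific discharge q = 7.301 × 0.002821 = 0.02060 m/d
v_s = q/n_e = 0.02060/0.31 = 0.06644 m/d
t = L / v = 66.3 / 0.06644 = 997.8 d
   = 997.8 / 365 = 2.73 yr

2.73 years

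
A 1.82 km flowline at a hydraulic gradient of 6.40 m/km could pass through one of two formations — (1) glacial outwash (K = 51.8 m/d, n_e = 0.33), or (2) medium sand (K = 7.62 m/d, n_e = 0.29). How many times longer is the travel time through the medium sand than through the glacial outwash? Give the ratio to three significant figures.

Unit 1 (glacial outwash): v = 51.8×0.0064/0.33 = 1.005 m/d, t = 1820/1.005 = 1812 d
Unit 2 (medium sand): v = 7.62×0.0064/0.29 = 0.1682 m/d, t = 1820/0.1682 = 10820 d
t(medium sand) / t(glacial outwash) = 10820/1812 = 5.97

5.97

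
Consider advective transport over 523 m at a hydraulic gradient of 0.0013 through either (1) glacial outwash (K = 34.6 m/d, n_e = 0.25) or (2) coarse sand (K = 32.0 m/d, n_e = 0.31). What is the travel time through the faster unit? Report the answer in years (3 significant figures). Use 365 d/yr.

7.96 years

Unit 1 (glacial outwash): v = 34.6×0.0013/0.25 = 0.1799 m/d, t = 523/0.1799 = 2907 d
Unit 2 (coarse sand): v = 32.0×0.0013/0.31 = 0.1342 m/d, t = 523/0.1342 = 3897 d
Faster: 2907 d / 365 = 7.96 yr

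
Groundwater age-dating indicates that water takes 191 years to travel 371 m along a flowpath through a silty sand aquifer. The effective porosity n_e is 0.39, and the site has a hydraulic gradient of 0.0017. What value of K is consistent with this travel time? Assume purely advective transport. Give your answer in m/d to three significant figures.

t = 191 years = 69720 d
v = L / t = 371 / 69720 = 0.005322 m/d
K = v · n / i = 0.005322 × 0.39 / 0.0017 = 1.22 m/d

1.22 m/d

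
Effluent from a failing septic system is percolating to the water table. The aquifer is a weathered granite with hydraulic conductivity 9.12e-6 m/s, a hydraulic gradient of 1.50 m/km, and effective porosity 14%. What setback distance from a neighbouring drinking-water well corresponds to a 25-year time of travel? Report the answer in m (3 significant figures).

77.0 m

K = 9.12e-6 m/s × 86400 s/d = 0.7880 m/d
Darcy flux q = K·i = 0.7880 × 0.0015 = 0.001182 m/d
v = Ki/n = 0.7880·0.0015/0.14 = 0.008443 m/d
T = 25 yr × 365 = 9125 d
L = v × T = 0.008443 × 9125 = 77.04 m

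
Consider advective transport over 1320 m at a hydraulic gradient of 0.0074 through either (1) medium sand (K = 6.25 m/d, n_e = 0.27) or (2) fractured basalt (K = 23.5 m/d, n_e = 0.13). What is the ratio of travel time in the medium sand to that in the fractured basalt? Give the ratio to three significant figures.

Unit 1 (medium sand): v = 6.25×0.0074/0.27 = 0.1713 m/d, t = 1320/0.1713 = 7706 d
Unit 2 (fractured basalt): v = 23.5×0.0074/0.13 = 1.338 m/d, t = 1320/1.338 = 986.8 d
t(medium sand) / t(fractured basalt) = 7706/986.8 = 7.81

7.81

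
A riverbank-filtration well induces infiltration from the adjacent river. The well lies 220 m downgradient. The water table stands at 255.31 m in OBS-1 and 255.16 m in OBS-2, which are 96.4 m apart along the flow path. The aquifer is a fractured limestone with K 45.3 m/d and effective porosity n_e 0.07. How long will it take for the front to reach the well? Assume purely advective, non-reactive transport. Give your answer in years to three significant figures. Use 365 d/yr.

0.599 years

Hydraulic gradient i = (255.31 − 255.16) / 96.4 = 0.15 / 96.4 = 0.001556
q = Ki = 45.3 × 0.001556 = 0.07049 m/d
Seepage velocity v = q / n = 0.07049 / 0.07 = 1.007 m/d
t = L / v = 220 / 1.007 = 218.5 d
   = 218.5 / 365 = 0.599 yr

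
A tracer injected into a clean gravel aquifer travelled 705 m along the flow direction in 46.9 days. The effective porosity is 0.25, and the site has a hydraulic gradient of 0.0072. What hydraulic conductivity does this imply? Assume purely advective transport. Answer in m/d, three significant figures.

522 m/d

v = L / t = 705 / 46.9 = 15.03 m/d
K = v · n / i = 15.03 × 0.25 / 0.0072 = 522 m/d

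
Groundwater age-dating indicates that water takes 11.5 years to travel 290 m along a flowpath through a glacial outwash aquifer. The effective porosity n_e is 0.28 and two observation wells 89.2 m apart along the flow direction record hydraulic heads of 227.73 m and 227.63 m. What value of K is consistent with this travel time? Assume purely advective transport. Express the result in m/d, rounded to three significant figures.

17.3 m/d

Hydraulic gradient i = (227.73 − 227.63) / 89.2 = 0.10 / 89.2 = 0.001121
t = 11.5 years = 4198 d
v = L / t = 290 / 4198 = 0.06909 m/d
K = v · n / i = 0.06909 × 0.28 / 0.001121 = 17.3 m/d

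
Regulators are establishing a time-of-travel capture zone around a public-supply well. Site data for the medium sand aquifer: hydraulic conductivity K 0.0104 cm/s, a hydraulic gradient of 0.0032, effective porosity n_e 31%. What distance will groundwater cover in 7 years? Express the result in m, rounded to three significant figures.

K = 0.0104 cm/s × 864 = 8.986 m/d
q = Ki = 8.986 × 0.0032 = 0.02875 m/d
Average linear velocity = 0.02875 / 0.31 = 0.09275 m/d
T = 7 yr × 365 = 2555 d
L = v × T = 0.09275 × 2555 = 237.0 m

237 m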